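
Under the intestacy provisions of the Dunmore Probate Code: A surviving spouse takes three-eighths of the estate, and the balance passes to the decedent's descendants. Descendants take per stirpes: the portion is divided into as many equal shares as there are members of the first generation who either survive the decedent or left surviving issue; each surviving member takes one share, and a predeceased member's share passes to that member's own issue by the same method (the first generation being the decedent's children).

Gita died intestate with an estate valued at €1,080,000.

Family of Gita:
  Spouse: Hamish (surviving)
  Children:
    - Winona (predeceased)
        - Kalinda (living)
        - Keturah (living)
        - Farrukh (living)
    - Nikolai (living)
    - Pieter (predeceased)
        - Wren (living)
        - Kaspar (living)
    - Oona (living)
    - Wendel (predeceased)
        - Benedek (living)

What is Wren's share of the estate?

Wren receives €67,500.

Hamish takes three-eighths of €1,080,000 = €405,000. The remaining €675,000 passes to the descendants.
The descendants' portion (€675,000) is divided into 5 shares of €135,000: Nikolai and Oona each take €135,000; Winona's €135,000 share passes to Winona's issue; Pieter's €135,000 share passes to Pieter's issue; Wendel's €135,000 share passes to Wendel's issue.
Winona's share (€135,000) is divided into 3 shares of €45,000: Kalinda, Keturah, and Farrukh each take €45,000.
Pieter's share (€135,000) is divided into 2 shares of €67,500: Wren and Kaspar each take €67,500.
Wendel's share (€135,000) passes entirely to Benedek.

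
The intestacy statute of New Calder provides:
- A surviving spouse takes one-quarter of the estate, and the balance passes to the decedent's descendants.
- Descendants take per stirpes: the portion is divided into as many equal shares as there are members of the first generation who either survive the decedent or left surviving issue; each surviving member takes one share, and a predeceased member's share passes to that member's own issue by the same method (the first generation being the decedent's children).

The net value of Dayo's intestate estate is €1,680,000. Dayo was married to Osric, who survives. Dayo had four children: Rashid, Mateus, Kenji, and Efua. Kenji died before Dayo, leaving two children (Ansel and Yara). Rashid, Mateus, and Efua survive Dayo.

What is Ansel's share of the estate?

Ansel receives €157,500.

Osric takes one-quarter of €1,680,000 = €420,000. The remaining €1,260,000 passes to the descendants.
The descendants' portion (€1,260,000) is divided into 4 shares of €315,000: Rashid, Mateus, and Efua each take €315,000; Kenji's €315,000 share passes to Kenji's issue.
Kenji's share (€315,000) is divided into 2 shares of €157,500: Ansel and Yara each take €157,500.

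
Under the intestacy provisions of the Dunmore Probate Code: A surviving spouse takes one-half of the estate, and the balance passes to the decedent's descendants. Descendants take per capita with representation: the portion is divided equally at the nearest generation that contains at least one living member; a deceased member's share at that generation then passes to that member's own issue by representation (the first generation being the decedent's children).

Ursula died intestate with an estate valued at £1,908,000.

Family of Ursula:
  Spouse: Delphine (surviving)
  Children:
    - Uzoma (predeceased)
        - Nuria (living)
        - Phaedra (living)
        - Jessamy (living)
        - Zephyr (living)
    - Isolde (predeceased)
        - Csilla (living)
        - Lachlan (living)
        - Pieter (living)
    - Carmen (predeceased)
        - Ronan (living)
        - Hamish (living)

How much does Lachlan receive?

Delphine takes one-half of £1,908,000 = £954,000. The remaining £954,000 passes to the descendants.
No child survives, so the initial division is made at the grandchildren's generation.
The descendants' portion (£954,000) is divided into 9 shares of £106,000: Nuria, Phaedra, Jessamy, Zephyr, Csilla, Lachlan, Pieter, Ronan, and Hamish each take £106,000.

Lachlan receives £106,000.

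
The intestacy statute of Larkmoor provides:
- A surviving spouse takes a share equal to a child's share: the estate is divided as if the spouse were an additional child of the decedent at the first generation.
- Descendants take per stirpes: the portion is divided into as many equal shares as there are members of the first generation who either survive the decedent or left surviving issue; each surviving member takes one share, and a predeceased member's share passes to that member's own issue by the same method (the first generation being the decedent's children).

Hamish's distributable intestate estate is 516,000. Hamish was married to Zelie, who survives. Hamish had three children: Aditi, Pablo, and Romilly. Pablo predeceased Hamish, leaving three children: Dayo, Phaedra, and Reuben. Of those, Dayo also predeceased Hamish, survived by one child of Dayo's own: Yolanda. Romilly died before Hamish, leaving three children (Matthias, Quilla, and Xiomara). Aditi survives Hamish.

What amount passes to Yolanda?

Yolanda receives 43,000.

The spouse counts as an additional share at the children's level, so there are 4 primary shares of 129,000. Zelie takes one such share (129,000).
The children's combined portion (387,000) is divided into 3 shares of 129,000: Aditi takes 129,000; Pablo's 129,000 share passes to Pablo's issue; Romilly's 129,000 share passes to Romilly's issue.
Pablo's share (129,000) is divided into 3 shares of 43,000: Phaedra and Reuben each take 43,000; Dayo's 43,000 share passes to Dayo's issue.
Dayo's share (43,000) passes entirely to Yolanda.
Romilly's share (129,000) is divided into 3 shares of 43,000: Matthias, Quilla, and Xiomara each take 43,000.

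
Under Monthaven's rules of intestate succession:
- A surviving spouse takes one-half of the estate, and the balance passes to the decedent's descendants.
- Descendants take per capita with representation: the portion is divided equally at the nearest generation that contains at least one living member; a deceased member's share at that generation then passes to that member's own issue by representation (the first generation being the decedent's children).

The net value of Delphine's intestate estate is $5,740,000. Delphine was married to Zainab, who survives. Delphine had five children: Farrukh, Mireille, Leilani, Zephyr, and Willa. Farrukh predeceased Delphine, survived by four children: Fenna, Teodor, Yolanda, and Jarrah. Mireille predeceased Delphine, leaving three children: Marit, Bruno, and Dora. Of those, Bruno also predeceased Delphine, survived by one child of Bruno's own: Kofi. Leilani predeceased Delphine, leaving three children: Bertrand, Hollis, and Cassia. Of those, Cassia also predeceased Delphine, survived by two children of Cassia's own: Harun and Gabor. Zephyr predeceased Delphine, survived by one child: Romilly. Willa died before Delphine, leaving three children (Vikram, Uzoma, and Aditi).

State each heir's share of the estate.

Zainab takes one-half of $5,740,000 = $2,870,000. The remaining $2,870,000 passes to the descendants.
No child survives, so the initial division is made at the grandchildren's generation.
The descendants' portion ($2,870,000) is divided into 14 shares of $205,000: Fenna, Teodor, Yolanda, Jarrah, Marit, Dora, Bertrand, Hollis, Romilly, Vikram, Uzoma, and Aditi each take $205,000; Bruno's $205,000 share passes to Bruno's issue; Cassia's $205,000 share passes to Cassia's issue.
Bruno's share ($205,000) passes entirely to Kofi.
Cassia's share ($205,000) is divided into 2 shares of $102,500: Harun and Gabor each take $102,500.

Zainab: $2,870,000; Fenna: $205,000; Teodor: $205,000; Yolanda: $205,000; Jarrah: $205,000; Marit: $205,000; Kofi: $205,000; Dora: $205,000; Bertrand: $205,000; Hollis: $205,000; Harun: $102,500; Gabor: $102,500; Romilly: $205,000; Vikram: $205,000; Uzoma: $205,000; Aditi: $205,000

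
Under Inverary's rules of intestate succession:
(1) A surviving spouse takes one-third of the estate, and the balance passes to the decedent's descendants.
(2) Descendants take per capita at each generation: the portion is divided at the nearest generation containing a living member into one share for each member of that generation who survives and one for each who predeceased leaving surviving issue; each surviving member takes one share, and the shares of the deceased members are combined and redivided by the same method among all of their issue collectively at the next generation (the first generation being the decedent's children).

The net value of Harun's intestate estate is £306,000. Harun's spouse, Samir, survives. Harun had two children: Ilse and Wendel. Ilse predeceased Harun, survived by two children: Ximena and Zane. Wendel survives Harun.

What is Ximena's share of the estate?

Samir takes one-third of £306,000 = £102,000. The remaining £204,000 passes to the descendants.
The descendants' portion (£204,000) is divided at the children's generation into 2 shares of £102,000. Wendel takes £102,000. The remaining share for the deceased Ilse (£102,000) is carried to the next generation.
That pool (£102,000) is divided at the grandchildren's generation equally among Ximena and Zane: £51,000 each.

Ximena receives £51,000.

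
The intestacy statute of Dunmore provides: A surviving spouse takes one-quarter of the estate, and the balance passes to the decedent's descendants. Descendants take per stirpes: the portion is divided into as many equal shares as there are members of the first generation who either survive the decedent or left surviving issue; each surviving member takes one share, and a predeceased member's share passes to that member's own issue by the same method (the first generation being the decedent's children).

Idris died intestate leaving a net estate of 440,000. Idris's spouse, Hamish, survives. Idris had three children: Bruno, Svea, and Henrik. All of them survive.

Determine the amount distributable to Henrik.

Henrik receives 110,000.

Hamish takes one-quarter of 440,000 = 110,000. The remaining 330,000 passes to the descendants.
The descendants' portion (330,000) is divided into 3 shares of 110,000: Bruno, Svea, and Henrik each take 110,000.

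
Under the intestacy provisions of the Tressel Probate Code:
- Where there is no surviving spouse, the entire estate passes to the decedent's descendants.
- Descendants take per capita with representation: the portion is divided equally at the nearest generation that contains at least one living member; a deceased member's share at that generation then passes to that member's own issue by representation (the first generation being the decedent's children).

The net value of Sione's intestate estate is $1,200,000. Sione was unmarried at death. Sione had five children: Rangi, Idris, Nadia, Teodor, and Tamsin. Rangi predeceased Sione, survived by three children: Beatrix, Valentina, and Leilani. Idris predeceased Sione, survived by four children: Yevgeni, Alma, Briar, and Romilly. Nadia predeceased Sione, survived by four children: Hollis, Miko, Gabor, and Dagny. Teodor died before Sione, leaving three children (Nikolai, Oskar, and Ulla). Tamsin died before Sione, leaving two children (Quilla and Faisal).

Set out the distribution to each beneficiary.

Beatrix: $75,000; Valentina: $75,000; Leilani: $75,000; Yevgeni: $75,000; Alma: $75,000; Briar: $75,000; Romilly: $75,000; Hollis: $75,000; Miko: $75,000; Gabor: $75,000; Dagny: $75,000; Nikolai: $75,000; Oskar: $75,000; Ulla: $75,000; Quilla: $75,000; Faisal: $75,000

The entire $1,200,000 passes to the descendants.
No child survives, so the initial division is made at the grandchildren's generation.
That amount ($1,200,000) is divided into 16 shares of $75,000: Beatrix, Valentina, Leilani, Yevgeni, Alma, Briar, Romilly, Hollis, Miko, Gabor, Dagny, Nikolai, Oskar, Ulla, Quilla, and Faisal each take $75,000.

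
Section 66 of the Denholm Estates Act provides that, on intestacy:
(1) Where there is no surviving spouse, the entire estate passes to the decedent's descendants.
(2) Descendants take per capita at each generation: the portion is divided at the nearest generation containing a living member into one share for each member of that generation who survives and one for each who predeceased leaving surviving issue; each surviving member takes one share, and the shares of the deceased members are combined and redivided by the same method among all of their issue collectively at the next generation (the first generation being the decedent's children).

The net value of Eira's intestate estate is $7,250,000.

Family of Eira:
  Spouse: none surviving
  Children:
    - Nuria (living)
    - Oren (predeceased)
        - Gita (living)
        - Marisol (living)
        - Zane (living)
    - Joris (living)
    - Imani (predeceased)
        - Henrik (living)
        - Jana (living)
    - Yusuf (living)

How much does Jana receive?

The entire $7,250,000 passes to the descendants.
That amount ($7,250,000) is divided at the children's generation into 5 shares of $1,450,000. Nuria, Joris, and Yusuf each take $1,450,000. The 2 shares of the deceased (Oren and Imani) are combined into a pool of $2,900,000.
That pool ($2,900,000) is divided at the grandchildren's generation equally among Gita, Marisol, Zane, Henrik, and Jana: $580,000 each.

Jana receives $580,000.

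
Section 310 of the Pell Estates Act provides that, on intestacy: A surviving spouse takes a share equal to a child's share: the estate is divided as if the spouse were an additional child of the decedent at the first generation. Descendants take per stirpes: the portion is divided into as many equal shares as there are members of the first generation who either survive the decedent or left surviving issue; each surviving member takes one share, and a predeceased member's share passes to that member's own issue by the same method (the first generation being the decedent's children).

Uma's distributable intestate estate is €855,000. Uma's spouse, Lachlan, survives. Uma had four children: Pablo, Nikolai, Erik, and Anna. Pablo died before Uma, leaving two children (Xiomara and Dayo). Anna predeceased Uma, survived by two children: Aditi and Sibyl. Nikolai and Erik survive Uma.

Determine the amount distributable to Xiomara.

The spouse counts as an additional share at the children's level, so there are 5 primary shares of €171,000. Lachlan takes one such share (€171,000).
The children's combined portion (€684,000) is divided into 4 shares of €171,000: Nikolai and Erik each take €171,000; Pablo's €171,000 share passes to Pablo's issue; Anna's €171,000 share passes to Anna's issue.
Pablo's share (€171,000) is divided into 2 shares of €85,500: Xiomara and Dayo each take €85,500.
Anna's share (€171,000) is divided into 2 shares of €85,500: Aditi and Sibyl each take €85,500.

Xiomara receives €85,500.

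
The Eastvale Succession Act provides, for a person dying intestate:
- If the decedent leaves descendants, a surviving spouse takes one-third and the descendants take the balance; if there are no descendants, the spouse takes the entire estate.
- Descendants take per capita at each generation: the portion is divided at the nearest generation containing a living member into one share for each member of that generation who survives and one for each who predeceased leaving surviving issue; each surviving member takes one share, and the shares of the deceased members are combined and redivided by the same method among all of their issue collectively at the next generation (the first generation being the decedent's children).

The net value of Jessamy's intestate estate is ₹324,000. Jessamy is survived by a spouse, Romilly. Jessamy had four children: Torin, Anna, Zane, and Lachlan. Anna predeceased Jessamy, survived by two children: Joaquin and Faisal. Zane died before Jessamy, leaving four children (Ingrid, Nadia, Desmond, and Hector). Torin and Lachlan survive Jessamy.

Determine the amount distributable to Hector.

Romilly takes one-third of ₹324,000 = ₹108,000. The remaining ₹216,000 passes to the descendants.
The descendants' portion (₹216,000) is divided at the children's generation into 4 shares of ₹54,000. Torin and Lachlan each take ₹54,000. The 2 shares of the deceased (Anna and Zane) are combined into a pool of ₹108,000.
That pool (₹108,000) is divided at the grandchildren's generation equally among Joaquin, Faisal, Ingrid, Nadia, Desmond, and Hector: ₹18,000 each.

Hector receives ₹18,000.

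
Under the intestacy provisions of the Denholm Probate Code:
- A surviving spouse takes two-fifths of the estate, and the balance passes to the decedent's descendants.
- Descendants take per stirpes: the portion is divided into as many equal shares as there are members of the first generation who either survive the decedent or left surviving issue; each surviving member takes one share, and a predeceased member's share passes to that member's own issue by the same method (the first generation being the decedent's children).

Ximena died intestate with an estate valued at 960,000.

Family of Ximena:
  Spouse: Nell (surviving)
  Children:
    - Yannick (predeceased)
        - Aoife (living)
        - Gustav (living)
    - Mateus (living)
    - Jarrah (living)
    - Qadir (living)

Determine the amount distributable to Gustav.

Gustav receives 72,000.

Nell takes two-fifths of 960,000 = 384,000. The remaining 576,000 passes to the descendants.
The descendants' portion (576,000) is divided into 4 shares of 144,000: Mateus, Jarrah, and Qadir each take 144,000; Yannick's 144,000 share passes to Yannick's issue.
Yannick's share (144,000) is divided into 2 shares of 72,000: Aoife and Gustav each take 72,000.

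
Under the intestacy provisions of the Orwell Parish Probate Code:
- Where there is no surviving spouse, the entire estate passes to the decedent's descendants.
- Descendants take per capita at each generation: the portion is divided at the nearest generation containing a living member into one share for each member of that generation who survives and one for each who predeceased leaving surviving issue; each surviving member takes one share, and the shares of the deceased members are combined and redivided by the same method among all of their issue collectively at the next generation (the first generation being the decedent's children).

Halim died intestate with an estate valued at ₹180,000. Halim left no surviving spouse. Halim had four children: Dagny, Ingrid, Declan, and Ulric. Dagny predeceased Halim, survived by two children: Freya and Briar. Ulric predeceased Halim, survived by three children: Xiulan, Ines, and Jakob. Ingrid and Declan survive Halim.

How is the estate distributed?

The entire ₹180,000 passes to the descendants.
That amount (₹180,000) is divided at the children's generation into 4 shares of ₹45,000. Ingrid and Declan each take ₹45,000. The 2 shares of the deceased (Dagny and Ulric) are combined into a pool of ₹90,000.
That pool (₹90,000) is divided at the grandchildren's generation equally among Freya, Briar, Xiulan, Ines, and Jakob: ₹18,000 each.

Freya: ₹18,000; Briar: ₹18,000; Ingrid: ₹45,000; Declan: ₹45,000; Xiulan: ₹18,000; Ines: ₹18,000; Jakob: ₹18,000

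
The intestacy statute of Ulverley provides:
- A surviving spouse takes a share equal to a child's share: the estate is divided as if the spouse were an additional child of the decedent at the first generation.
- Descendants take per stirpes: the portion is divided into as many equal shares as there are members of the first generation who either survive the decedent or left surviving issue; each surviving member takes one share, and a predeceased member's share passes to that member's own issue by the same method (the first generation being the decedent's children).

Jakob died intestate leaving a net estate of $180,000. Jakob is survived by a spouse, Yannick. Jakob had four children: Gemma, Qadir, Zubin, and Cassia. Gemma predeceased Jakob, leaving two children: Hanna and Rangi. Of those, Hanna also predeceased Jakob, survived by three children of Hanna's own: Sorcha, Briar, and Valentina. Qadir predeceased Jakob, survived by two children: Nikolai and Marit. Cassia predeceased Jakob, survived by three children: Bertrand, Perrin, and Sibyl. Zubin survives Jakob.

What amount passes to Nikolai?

The spouse counts as an additional share at the children's level, so there are 5 primary shares of $36,000. Yannick takes one such share ($36,000).
The children's combined portion ($144,000) is divided into 4 shares of $36,000: Zubin takes $36,000; Gemma's $36,000 share passes to Gemma's issue; Qadir's $36,000 share passes to Qadir's issue; Cassia's $36,000 share passes to Cassia's issue.
Gemma's share ($36,000) is divided into 2 shares of $18,000: Rangi takes $18,000; Hanna's $18,000 share passes to Hanna's issue.
Hanna's share ($18,000) is divided into 3 shares of $6,000: Sorcha, Briar, and Valentina each take $6,000.
Qadir's share ($36,000) is divided into 2 shares of $18,000: Nikolai and Marit each take $18,000.
Cassia's share ($36,000) is divided into 3 shares of $12,000: Bertrand, Perrin, and Sibyl each take $12,000.

Nikolai receives $18,000.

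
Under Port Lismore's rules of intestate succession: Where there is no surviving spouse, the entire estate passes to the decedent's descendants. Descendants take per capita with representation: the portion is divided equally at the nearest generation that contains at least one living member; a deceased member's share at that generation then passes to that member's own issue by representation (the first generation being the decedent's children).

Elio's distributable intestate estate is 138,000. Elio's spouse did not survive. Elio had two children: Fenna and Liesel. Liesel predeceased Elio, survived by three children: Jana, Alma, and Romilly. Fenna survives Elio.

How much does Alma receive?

The entire 138,000 passes to the descendants.
That amount (138,000) is divided into 2 shares of 69,000: Fenna takes 69,000; Liesel's 69,000 share passes to Liesel's issue.
Liesel's share (69,000) is divided into 3 shares of 23,000: Jana, Alma, and Romilly each take 23,000.

Alma receives 23,000.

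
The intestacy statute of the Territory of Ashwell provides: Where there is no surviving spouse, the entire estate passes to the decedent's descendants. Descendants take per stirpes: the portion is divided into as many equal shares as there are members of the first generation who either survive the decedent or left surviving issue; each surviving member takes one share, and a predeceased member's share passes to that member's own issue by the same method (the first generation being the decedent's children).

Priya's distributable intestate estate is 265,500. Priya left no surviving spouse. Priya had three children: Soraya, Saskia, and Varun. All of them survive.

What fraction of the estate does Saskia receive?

Saskia receives 1/3 of the estate.

The entire 265,500 passes to the descendants.
That amount (265,500) is divided into 3 shares of 88,500: Soraya, Saskia, and Varun each take 88,500.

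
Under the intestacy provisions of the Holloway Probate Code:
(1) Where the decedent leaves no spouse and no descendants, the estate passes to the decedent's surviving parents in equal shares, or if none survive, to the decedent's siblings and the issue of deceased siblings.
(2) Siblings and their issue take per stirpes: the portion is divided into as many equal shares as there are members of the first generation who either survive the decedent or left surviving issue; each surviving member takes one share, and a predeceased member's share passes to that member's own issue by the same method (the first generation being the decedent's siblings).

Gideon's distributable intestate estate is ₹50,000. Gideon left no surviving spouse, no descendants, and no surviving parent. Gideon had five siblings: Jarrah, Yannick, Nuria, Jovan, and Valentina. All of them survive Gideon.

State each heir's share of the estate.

The entire ₹50,000 passes to the siblings and their issue.
That amount (₹50,000) is divided into 5 shares of ₹10,000: Jarrah, Yannick, Nuria, Jovan, and Valentina each take ₹10,000.

Jarrah: ₹10,000; Yannick: ₹10,000; Nuria: ₹10,000; Jovan: ₹10,000; Valentina: ₹10,000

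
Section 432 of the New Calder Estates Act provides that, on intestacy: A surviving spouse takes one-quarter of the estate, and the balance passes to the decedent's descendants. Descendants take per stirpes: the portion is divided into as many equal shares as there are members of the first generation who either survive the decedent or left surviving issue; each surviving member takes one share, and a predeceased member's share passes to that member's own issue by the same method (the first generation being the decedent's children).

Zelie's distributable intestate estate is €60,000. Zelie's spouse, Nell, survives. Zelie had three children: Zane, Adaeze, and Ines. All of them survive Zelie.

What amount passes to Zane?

Nell takes one-quarter of €60,000 = €15,000. The remaining €45,000 passes to the descendants.
The descendants' portion (€45,000) is divided into 3 shares of €15,000: Zane, Adaeze, and Ines each take €15,000.

Zane receives €15,000.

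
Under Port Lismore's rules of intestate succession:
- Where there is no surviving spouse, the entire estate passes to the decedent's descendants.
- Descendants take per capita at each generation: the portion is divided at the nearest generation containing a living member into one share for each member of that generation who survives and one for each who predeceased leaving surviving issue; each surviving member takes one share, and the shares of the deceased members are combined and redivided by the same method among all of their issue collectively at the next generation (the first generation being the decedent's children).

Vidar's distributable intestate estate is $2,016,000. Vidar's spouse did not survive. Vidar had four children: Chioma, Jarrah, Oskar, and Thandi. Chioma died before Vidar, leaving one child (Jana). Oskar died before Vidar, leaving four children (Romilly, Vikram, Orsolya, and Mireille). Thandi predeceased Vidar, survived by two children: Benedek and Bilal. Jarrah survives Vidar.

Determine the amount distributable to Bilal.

The entire $2,016,000 passes to the descendants.
That amount ($2,016,000) is divided at the children's generation into 4 shares of $504,000. Jarrah takes $504,000. The 3 shares of the deceased (Chioma, Oskar, and Thandi) are combined into a pool of $1,512,000.
That pool ($1,512,000) is divided at the grandchildren's generation equally among Jana, Romilly, Vikram, Orsolya, Mireille, Benedek, and Bilal: $216,000 each.

Bilal receives $216,000.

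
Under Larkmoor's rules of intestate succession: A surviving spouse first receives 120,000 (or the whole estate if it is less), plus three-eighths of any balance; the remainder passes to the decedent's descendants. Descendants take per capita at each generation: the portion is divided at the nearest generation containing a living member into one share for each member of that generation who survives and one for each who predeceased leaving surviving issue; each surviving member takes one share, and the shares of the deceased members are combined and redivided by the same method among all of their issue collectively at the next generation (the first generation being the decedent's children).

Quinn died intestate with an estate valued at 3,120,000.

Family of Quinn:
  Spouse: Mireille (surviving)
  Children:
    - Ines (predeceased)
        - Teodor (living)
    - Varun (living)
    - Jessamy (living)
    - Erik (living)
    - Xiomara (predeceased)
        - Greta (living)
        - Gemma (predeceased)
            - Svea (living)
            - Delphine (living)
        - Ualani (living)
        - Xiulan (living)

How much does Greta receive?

Mireille first takes 120,000, leaving a balance of 3,000,000. Mireille then takes three-eighths of the balance (1,125,000), for a total of 1,245,000. The remaining 1,875,000 passes to the descendants.
The descendants' portion (1,875,000) is divided at the children's generation into 5 shares of 375,000. Varun, Jessamy, and Erik each take 375,000. The 2 shares of the deceased (Ines and Xiomara) are combined into a pool of 750,000.
That pool (750,000) is divided at the grandchildren's generation into 5 shares of 150,000. Teodor, Greta, Ualani, and Xiulan each take 150,000. The remaining share for the deceased Gemma (150,000) is carried to the next generation.
That pool (150,000) is divided at the great-grandchildren's generation equally among Svea and Delphine: 75,000 each.

Greta receives 150,000.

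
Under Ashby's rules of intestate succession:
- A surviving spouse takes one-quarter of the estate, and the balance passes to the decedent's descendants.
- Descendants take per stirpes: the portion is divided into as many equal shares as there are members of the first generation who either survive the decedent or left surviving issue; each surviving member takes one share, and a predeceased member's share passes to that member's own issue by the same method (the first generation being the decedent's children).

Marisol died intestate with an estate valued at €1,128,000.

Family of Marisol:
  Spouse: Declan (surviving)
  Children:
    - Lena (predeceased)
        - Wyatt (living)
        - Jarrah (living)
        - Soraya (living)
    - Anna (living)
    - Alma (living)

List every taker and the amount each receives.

Declan takes one-quarter of €1,128,000 = €282,000. The remaining €846,000 passes to the descendants.
The descendants' portion (€846,000) is divided into 3 shares of €282,000: Anna and Alma each take €282,000; Lena's €282,000 share passes to Lena's issue.
Lena's share (€282,000) is divided into 3 shares of €94,000: Wyatt, Jarrah, and Soraya each take €94,000.

Declan: €282,000; Wyatt: €94,000; Jarrah: €94,000; Soraya: €94,000; Anna: €282,000; Alma: €282,000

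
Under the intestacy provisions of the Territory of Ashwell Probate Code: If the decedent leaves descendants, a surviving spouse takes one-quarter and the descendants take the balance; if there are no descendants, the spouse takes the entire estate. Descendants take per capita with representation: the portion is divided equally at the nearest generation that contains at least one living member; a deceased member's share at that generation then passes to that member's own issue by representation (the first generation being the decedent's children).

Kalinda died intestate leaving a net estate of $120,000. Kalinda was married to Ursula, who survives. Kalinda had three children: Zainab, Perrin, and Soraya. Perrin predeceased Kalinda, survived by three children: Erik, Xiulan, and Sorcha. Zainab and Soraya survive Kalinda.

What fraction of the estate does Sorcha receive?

Sorcha receives 1/12 of the estate.

Ursula takes one-quarter of $120,000 = $30,000. The remaining $90,000 passes to the descendants.
The descendants' portion ($90,000) is divided into 3 shares of $30,000: Zainab and Soraya each take $30,000; Perrin's $30,000 share passes to Perrin's issue.
Perrin's share ($30,000) is divided into 3 shares of $10,000: Erik, Xiulan, and Sorcha each take $10,000.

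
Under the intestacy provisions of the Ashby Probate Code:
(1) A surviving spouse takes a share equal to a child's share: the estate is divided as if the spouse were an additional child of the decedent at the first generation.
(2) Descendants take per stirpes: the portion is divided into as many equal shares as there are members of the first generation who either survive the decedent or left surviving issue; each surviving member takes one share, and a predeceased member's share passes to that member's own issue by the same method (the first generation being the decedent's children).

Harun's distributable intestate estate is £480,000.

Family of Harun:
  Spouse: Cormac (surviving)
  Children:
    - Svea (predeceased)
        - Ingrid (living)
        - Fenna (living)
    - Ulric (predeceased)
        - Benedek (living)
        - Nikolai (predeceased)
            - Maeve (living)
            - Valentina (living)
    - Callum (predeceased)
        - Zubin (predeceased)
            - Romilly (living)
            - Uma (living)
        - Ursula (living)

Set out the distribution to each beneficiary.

The spouse counts as an additional share at the children's level, so there are 4 primary shares of £120,000. Cormac takes one such share (£120,000).
The children's combined portion (£360,000) is divided into 3 shares of £120,000: Svea's £120,000 share passes to Svea's issue; Ulric's £120,000 share passes to Ulric's issue; Callum's £120,000 share passes to Callum's issue.
Svea's share (£120,000) is divided into 2 shares of £60,000: Ingrid and Fenna each take £60,000.
Ulric's share (£120,000) is divided into 2 shares of £60,000: Benedek takes £60,000; Nikolai's £60,000 share passes to Nikolai's issue.
Nikolai's share (£60,000) is divided into 2 shares of £30,000: Maeve and Valentina each take £30,000.
Callum's share (£120,000) is divided into 2 shares of £60,000: Ursula takes £60,000; Zubin's £60,000 share passes to Zubin's issue.
Zubin's share (£60,000) is divided into 2 shares of £30,000: Romilly and Uma each take £30,000.

Cormac: £120,000; Ingrid: £60,000; Fenna: £60,000; Benedek: £60,000; Maeve: £30,000; Valentina: £30,000; Romilly: £30,000; Uma: £30,000; Ursula: £60,000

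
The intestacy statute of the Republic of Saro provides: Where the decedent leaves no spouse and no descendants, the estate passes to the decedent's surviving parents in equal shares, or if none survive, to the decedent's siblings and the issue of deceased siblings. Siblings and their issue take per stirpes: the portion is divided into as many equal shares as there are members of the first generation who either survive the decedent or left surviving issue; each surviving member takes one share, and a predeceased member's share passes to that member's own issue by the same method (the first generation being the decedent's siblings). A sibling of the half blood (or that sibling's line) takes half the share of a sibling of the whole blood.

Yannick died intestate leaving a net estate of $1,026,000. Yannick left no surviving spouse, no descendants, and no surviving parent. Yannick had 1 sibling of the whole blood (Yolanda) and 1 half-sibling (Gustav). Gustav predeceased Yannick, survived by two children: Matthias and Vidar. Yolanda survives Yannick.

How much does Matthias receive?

Matthias receives $171,000.

The entire $1,026,000 passes to the siblings and their issue.
Counting each half-blood sibling's line as half a unit, there are 3/2 units in $1,026,000, so one unit is $684,000. Whole-blood lines (Yolanda) take $684,000 each; half-blood lines (Gustav) take $342,000 each.
Gustav's share ($342,000) is divided into 2 shares of $171,000: Matthias and Vidar each take $171,000.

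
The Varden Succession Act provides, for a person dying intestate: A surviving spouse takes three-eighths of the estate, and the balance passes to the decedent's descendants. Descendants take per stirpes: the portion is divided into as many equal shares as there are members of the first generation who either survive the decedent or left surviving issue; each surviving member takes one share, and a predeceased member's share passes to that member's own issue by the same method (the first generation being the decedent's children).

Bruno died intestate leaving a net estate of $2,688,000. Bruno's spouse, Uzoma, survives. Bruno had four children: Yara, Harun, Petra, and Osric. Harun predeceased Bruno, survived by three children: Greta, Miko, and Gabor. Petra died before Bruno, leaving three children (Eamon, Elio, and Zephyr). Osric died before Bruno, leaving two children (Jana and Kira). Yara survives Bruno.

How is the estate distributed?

Uzoma: $1,008,000; Yara: $420,000; Greta: $140,000; Miko: $140,000; Gabor: $140,000; Eamon: $140,000; Elio: $140,000; Zephyr: $140,000; Jana: $210,000; Kira: $210,000

Uzoma takes three-eighths of $2,688,000 = $1,008,000. The remaining $1,680,000 passes to the descendants.
The descendants' portion ($1,680,000) is divided into 4 shares of $420,000: Yara takes $420,000; Harun's $420,000 share passes to Harun's issue; Petra's $420,000 share passes to Petra's issue; Osric's $420,000 share passes to Osric's issue.
Harun's share ($420,000) is divided into 3 shares of $140,000: Greta, Miko, and Gabor each take $140,000.
Petra's share ($420,000) is divided into 3 shares of $140,000: Eamon, Elio, and Zephyr each take $140,000.
Osric's share ($420,000) is divided into 2 shares of $210,000: Jana and Kira each take $210,000.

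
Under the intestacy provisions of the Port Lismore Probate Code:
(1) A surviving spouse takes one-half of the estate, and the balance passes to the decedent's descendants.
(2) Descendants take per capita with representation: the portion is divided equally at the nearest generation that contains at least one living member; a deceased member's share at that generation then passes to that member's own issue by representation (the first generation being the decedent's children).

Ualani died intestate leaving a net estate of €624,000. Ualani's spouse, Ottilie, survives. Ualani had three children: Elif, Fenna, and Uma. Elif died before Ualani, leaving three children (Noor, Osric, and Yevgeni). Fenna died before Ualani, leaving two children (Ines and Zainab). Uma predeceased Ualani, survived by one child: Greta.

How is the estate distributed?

Ottilie takes one-half of €624,000 = €312,000. The remaining €312,000 passes to the descendants.
No child survives, so the initial division is made at the grandchildren's generation.
The descendants' portion (€312,000) is divided into 6 shares of €52,000: Noor, Osric, Yevgeni, Ines, Zainab, and Greta each take €52,000.

Ottilie: €312,000; Noor: €52,000; Osric: €52,000; Yevgeni: €52,000; Ines: €52,000; Zainab: €52,000; Greta: €52,000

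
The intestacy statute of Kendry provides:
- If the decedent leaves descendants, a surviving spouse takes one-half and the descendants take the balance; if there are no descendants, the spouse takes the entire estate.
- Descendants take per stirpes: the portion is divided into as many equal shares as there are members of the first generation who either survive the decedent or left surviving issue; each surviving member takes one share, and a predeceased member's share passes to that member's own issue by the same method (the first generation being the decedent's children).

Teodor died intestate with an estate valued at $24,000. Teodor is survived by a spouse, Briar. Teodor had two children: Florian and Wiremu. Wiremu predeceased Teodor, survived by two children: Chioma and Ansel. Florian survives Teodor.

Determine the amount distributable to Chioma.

Briar takes one-half of $24,000 = $12,000. The remaining $12,000 passes to the descendants.
The descendants' portion ($12,000) is divided into 2 shares of $6,000: Florian takes $6,000; Wiremu's $6,000 share passes to Wiremu's issue.
Wiremu's share ($6,000) is divided into 2 shares of $3,000: Chioma and Ansel each take $3,000.

Chioma receives $3,000.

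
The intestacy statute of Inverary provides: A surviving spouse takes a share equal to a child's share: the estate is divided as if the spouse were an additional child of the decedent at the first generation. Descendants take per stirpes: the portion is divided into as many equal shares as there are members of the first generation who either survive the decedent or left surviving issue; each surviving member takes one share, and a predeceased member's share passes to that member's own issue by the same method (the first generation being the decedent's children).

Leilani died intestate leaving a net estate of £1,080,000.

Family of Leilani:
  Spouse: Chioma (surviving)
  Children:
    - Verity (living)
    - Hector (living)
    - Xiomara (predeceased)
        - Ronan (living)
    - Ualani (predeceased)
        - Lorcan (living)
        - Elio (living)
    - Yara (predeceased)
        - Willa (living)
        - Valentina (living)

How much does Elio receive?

Elio receives £90,000.

The spouse counts as an additional share at the children's level, so there are 6 primary shares of £180,000. Chioma takes one such share (£180,000).
The children's combined portion (£900,000) is divided into 5 shares of £180,000: Verity and Hector each take £180,000; Xiomara's £180,000 share passes to Xiomara's issue; Ualani's £180,000 share passes to Ualani's issue; Yara's £180,000 share passes to Yara's issue.
Xiomara's share (£180,000) passes entirely to Ronan.
Ualani's share (£180,000) is divided into 2 shares of £90,000: Lorcan and Elio each take £90,000.
Yara's share (£180,000) is divided into 2 shares of £90,000: Willa and Valentina each take £90,000.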